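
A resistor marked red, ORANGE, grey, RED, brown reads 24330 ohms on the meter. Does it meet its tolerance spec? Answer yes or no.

Red → 2 (first significant figure)
Orange → 3 (second significant figure)
Grey → 8 (third significant figure)
Red → ×10^2 multiplier
Brown → ±1% tolerance
238 × 100 = 23800 Ω
Allowed range: 23562 Ω to 24038 Ω.
24330 ohms lies outside that range.

no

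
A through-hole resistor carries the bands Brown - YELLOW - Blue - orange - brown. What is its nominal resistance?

146000 Ω

Brown → 1 (first significant figure)
Yellow → 4 (second significant figure)
Blue → 6 (third significant figure)
Orange → ×10^3 multiplier
146 × 1000 = 146000 Ω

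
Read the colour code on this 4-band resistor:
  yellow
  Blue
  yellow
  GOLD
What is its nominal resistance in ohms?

460000 Ω

Yellow → 4 (first significant figure)
Blue → 6 (second significant figure)
Yellow → ×10^4 multiplier
46 × 10000 = 460000 Ω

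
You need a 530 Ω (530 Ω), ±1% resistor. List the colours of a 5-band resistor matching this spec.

green, orange, black, black, brown

530 Ω = 530 × 10^0.
5 → green
3 → orange
0 → black
Multiplier 10^0 → black.
±1% tolerance → brown.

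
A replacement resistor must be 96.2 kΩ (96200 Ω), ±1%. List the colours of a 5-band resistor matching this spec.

96200 Ω = 962 × 10^2.
9 → white
6 → blue
2 → red
Multiplier 10^2 → red.
±1% tolerance → brown.

white, blue, red, red, brown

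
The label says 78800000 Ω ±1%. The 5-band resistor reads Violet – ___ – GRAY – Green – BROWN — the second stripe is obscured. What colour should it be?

78800000 Ω = 788 × 10^5.
The second band gives digit 8 of the significand, and 8 is grey.

grey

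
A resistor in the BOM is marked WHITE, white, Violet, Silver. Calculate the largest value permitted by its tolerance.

1089000000 Ω

White → 9 (first significant figure)
White → 9 (second significant figure)
Violet → ×10^7 multiplier
Silver → ±10% tolerance
99 × 10000000 = 990000000 Ω
Largest = 990000000 × (1 + 10/100) = 1089000000 Ω.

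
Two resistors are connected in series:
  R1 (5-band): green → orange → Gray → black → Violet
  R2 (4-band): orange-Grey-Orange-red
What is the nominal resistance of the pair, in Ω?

38538 Ω

R1: green, orange, grey → 538; black ×1 → 538 Ω.
R2: orange, grey → 38; orange ×10^3 → 38000 Ω.
Series: 538 + 38000 = 38538 Ω.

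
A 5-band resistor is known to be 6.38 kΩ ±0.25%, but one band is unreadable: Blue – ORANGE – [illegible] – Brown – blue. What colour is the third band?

grey

6380 Ω = 638 × 10^1.
The third band gives digit 8 of the significand, and 8 is grey.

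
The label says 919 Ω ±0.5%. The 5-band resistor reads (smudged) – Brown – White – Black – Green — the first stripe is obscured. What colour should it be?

white

919 Ω = 919 × 10^0.
The first band gives digit 9 of the significand, and 9 is white.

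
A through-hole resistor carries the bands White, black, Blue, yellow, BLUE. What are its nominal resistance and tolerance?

White → 9 (first significant figure)
Black → 0 (second significant figure)
Blue → 6 (third significant figure)
Yellow → ×10^4 multiplier
Blue → ±0.25% tolerance
906 × 10000 = 9060000 Ω

9060000 Ω ±0.25%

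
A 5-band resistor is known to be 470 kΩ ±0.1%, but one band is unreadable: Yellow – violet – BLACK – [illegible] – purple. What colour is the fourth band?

470000 Ω = 470 × 10^3.
The fourth band is the multiplier, 10^3, which is orange.

orange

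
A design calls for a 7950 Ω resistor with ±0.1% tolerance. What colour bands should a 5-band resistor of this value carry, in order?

7950 Ω = 795 × 10^1.
7 → violet
9 → white
5 → green
Multiplier 10^1 → brown.
±0.1% tolerance → violet.

violet, white, green, brown, violet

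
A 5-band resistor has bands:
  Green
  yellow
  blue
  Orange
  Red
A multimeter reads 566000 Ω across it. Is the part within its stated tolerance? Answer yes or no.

Green → 5 (first significant figure)
Yellow → 4 (second significant figure)
Blue → 6 (third significant figure)
Orange → ×10^3 multiplier
Red → ±2% tolerance
546 × 1000 = 546000 Ω
Allowed range: 535080 Ω to 556920 Ω.
566000 Ω lies outside that range.

no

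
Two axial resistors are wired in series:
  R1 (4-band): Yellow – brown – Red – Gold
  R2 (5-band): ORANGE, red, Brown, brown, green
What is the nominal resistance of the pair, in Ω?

7310 Ω

R1: yellow, brown → 41; red ×10^2 → 4100 Ω.
R2: orange, red, brown → 321; brown ×10 → 3210 Ω.
Series: 4100 + 3210 = 7310 Ω.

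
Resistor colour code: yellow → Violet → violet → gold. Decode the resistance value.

470000000 Ω

Yellow → 4 (first significant figure)
Violet → 7 (second significant figure)
Violet → ×10^7 multiplier
47 × 10000000 = 470000000 Ω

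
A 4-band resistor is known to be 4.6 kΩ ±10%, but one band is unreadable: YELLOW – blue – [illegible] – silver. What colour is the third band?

red

4600 Ω = 46 × 10^2.
The third band is the multiplier, 10^2, which is red.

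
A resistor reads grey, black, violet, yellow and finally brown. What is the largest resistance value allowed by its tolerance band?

Grey → 8 (first significant figure)
Black → 0 (second significant figure)
Violet → 7 (third significant figure)
Yellow → ×10^4 multiplier
Brown → ±1% tolerance
807 × 10000 = 8070000 Ω
Largest = 8070000 × (1 + 1/100) = 8150700 Ω.

8150700 Ω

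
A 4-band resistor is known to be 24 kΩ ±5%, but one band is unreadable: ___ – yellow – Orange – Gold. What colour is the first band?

red

24000 Ω = 24 × 10^3.
The first band gives digit 2 of the significand, and 2 is red.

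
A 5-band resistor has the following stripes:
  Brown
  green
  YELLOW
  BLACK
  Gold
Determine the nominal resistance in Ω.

Brown → 1 (first significant figure)
Green → 5 (second significant figure)
Yellow → 4 (third significant figure)
Black → ×1 multiplier
154 × 1 = 154 Ω

154 Ω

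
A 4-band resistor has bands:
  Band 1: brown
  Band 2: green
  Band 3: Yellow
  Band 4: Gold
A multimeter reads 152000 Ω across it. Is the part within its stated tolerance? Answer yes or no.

Brown → 1 (first significant figure)
Green → 5 (second significant figure)
Yellow → ×10^4 multiplier
Gold → ±5% tolerance
15 × 10000 = 150000 Ω
Allowed range: 142500 Ω to 157500 Ω.
152000 Ω lies inside that range.

yes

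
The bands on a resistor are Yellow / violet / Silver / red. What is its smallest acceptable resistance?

Yellow → 4 (first significant figure)
Violet → 7 (second significant figure)
Silver → ×0.01 multiplier
Red → ±2% tolerance
47 × 0.01 = 0.47 Ω
Smallest = 0.47 × (1 − 2/100) = 0.4606 Ω.

0.4606 Ω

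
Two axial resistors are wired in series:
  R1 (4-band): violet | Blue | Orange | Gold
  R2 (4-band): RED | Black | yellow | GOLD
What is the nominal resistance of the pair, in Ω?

276000 Ω

R1: violet, blue → 76; orange ×10^3 → 76000 Ω.
R2: red, black → 20; yellow ×10^4 → 200000 Ω.
Series: 76000 + 200000 = 276000 Ω.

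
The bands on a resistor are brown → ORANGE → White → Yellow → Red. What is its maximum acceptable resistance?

1417800 Ω

Brown → 1 (first significant figure)
Orange → 3 (second significant figure)
White → 9 (third significant figure)
Yellow → ×10^4 multiplier
Red → ±2% tolerance
139 × 10000 = 1390000 Ω
Maximum = 1390000 × (1 + 2/100) = 1417800 Ω.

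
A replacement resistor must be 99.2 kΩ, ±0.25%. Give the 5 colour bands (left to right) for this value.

99200 Ω = 992 × 10^2.
9 → white
9 → white
2 → red
Multiplier 10^2 → red.
±0.25% tolerance → blue.

white, white, red, red, blue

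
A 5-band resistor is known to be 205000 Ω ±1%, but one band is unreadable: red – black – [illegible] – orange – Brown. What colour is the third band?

green

205000 Ω = 205 × 10^3.
The third band gives digit 5 of the significand, and 5 is green.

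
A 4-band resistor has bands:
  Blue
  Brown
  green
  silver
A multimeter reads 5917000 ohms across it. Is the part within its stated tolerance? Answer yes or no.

Blue → 6 (first significant figure)
Brown → 1 (second significant figure)
Green → ×10^5 multiplier
Silver → ±10% tolerance
61 × 100000 = 6100000 Ω
Allowed range: 5490000 Ω to 6710000 Ω.
5917000 ohms lies inside that range.

yes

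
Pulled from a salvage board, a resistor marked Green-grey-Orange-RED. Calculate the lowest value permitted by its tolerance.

Green → 5 (first significant figure)
Grey → 8 (second significant figure)
Orange → ×10^3 multiplier
Red → ±2% tolerance
58 × 1000 = 58000 Ω
Lowest = 58000 × (1 − 2/100) = 56840 Ω.

56840 Ω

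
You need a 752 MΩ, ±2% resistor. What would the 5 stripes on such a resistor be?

752000000 Ω = 752 × 10^6.
7 → violet
5 → green
2 → red
Multiplier 10^6 → blue.
±2% tolerance → red.

violet, green, red, blue, red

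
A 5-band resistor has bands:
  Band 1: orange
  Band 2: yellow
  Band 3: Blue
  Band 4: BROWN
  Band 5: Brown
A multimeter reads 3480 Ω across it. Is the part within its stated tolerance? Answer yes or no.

Orange → 3 (first significant figure)
Yellow → 4 (second significant figure)
Blue → 6 (third significant figure)
Brown → ×10 multiplier
Brown → ±1% tolerance
346 × 10 = 3460 Ω
Allowed range: 3425.4 Ω to 3494.6 Ω.
3480 Ω lies inside that range.

yes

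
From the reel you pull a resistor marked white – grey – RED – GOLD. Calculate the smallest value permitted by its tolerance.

White → 9 (first significant figure)
Grey → 8 (second significant figure)
Red → ×10^2 multiplier
Gold → ±5% tolerance
98 × 100 = 9800 Ω
Smallest = 9800 × (1 − 5/100) = 9310 Ω.

9310 Ω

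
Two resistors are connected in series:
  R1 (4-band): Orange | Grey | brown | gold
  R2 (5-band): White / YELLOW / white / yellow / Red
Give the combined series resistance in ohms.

9490380 Ω

R1: orange, grey → 38; brown ×10 → 380 Ω.
R2: white, yellow, white → 949; yellow ×10^4 → 9490000 Ω.
Series: 380 + 9490000 = 9490380 Ω.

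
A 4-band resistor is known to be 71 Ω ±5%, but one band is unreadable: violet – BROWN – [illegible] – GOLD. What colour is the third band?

71 Ω = 71 × 10^0.
The third band is the multiplier, 10^0, which is black.

black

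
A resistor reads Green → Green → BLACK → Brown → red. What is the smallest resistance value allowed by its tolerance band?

Green → 5 (first significant figure)
Green → 5 (second significant figure)
Black → 0 (third significant figure)
Brown → ×10 multiplier
Red → ±2% tolerance
550 × 10 = 5500 Ω
Smallest = 5500 × (1 − 2/100) = 5390 Ω.

5390 Ω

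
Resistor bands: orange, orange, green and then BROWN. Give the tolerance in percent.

The last band, brown, is the tolerance band.
Brown corresponds to ±1%.

±1%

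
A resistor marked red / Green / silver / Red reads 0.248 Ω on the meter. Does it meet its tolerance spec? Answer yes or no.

Red → 2 (first significant figure)
Green → 5 (second significant figure)
Silver → ×0.01 multiplier
Red → ±2% tolerance
25 × 0.01 = 0.25 Ω
Allowed range: 0.245 Ω to 0.255 Ω.
0.248 Ω lies inside that range.

yes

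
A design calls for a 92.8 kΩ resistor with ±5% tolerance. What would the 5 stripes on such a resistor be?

white, red, grey, red, gold

92800 Ω = 928 × 10^2.
9 → white
2 → red
8 → grey
Multiplier 10^2 → red.
±5% tolerance → gold.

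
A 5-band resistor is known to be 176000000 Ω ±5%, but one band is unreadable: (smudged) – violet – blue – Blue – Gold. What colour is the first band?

brown

176000000 Ω = 176 × 10^6.
The first band gives digit 1 of the significand, and 1 is brown.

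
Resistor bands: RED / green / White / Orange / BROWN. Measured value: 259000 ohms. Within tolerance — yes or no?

yes

Red → 2 (first significant figure)
Green → 5 (second significant figure)
White → 9 (third significant figure)
Orange → ×10^3 multiplier
Brown → ±1% tolerance
259 × 1000 = 259000 Ω
Allowed range: 256410 Ω to 261590 Ω.
259000 ohms lies inside that range.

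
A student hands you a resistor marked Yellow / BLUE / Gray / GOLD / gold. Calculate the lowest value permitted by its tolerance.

44.46 Ω

Yellow → 4 (first significant figure)
Blue → 6 (second significant figure)
Grey → 8 (third significant figure)
Gold → ×0.1 multiplier
Gold → ±5% tolerance
468 × 0.1 = 46.8 Ω
Lowest = 46.8 × (1 − 5/100) = 44.46 Ω.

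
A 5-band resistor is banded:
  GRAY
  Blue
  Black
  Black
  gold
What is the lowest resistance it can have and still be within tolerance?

817 Ω

Grey → 8 (first significant figure)
Blue → 6 (second significant figure)
Black → 0 (third significant figure)
Black → ×1 multiplier
Gold → ±5% tolerance
860 × 1 = 860 Ω
Lowest = 860 × (1 − 5/100) = 817 Ω.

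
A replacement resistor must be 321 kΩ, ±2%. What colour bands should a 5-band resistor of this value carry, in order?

orange, red, brown, orange, red

321000 Ω = 321 × 10^3.
3 → orange
2 → red
1 → brown
Multiplier 10^3 → orange.
±2% tolerance → red.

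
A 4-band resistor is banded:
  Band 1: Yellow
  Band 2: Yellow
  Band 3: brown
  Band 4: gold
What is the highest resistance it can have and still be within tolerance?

462 Ω

Yellow → 4 (first significant figure)
Yellow → 4 (second significant figure)
Brown → ×10 multiplier
Gold → ±5% tolerance
44 × 10 = 440 Ω
Highest = 440 × (1 + 5/100) = 462 Ω.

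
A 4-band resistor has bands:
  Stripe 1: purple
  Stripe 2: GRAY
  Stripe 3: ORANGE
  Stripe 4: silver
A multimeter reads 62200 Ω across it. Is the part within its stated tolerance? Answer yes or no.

Violet → 7 (first significant figure)
Grey → 8 (second significant figure)
Orange → ×10^3 multiplier
Silver → ±10% tolerance
78 × 1000 = 78000 Ω
Allowed range: 70200 Ω to 85800 Ω.
62200 Ω lies outside that range.

no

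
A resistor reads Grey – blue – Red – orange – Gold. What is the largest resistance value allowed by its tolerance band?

905100 Ω

Grey → 8 (first significant figure)
Blue → 6 (second significant figure)
Red → 2 (third significant figure)
Orange → ×10^3 multiplier
Gold → ±5% tolerance
862 × 1000 = 862000 Ω
Largest = 862000 × (1 + 5/100) = 905100 Ω.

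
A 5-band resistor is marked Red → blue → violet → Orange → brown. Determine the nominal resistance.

Red → 2 (first significant figure)
Blue → 6 (second significant figure)
Violet → 7 (third significant figure)
Orange → ×10^3 multiplier
267 × 1000 = 267000 Ω

267000 Ω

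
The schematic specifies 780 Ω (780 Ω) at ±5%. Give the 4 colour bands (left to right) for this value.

780 Ω = 78 × 10^1.
7 → violet
8 → grey
Multiplier 10^1 → brown.
±5% tolerance → gold.

violet, grey, brown, gold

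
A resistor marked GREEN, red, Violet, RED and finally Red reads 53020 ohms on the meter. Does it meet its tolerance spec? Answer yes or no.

Green → 5 (first significant figure)
Red → 2 (second significant figure)
Violet → 7 (third significant figure)
Red → ×10^2 multiplier
Red → ±2% tolerance
527 × 100 = 52700 Ω
Allowed range: 51646 Ω to 53754 Ω.
53020 ohms lies inside that range.

yes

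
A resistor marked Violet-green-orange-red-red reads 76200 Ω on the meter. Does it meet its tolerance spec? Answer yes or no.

Violet → 7 (first significant figure)
Green → 5 (second significant figure)
Orange → 3 (third significant figure)
Red → ×10^2 multiplier
Red → ±2% tolerance
753 × 100 = 75300 Ω
Allowed range: 73794 Ω to 76806 Ω.
76200 Ω lies inside that range.

yes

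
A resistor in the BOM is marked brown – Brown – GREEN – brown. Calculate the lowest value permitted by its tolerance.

Brown → 1 (first significant figure)
Brown → 1 (second significant figure)
Green → ×10^5 multiplier
Brown → ±1% tolerance
11 × 100000 = 1100000 Ω
Lowest = 1100000 × (1 − 1/100) = 1089000 Ω.

1089000 Ω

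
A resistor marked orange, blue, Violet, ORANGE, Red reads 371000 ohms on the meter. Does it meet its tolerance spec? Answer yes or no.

yes

Orange → 3 (first significant figure)
Blue → 6 (second significant figure)
Violet → 7 (third significant figure)
Orange → ×10^3 multiplier
Red → ±2% tolerance
367 × 1000 = 367000 Ω
Allowed range: 359660 Ω to 374340 Ω.
371000 ohms lies inside that range.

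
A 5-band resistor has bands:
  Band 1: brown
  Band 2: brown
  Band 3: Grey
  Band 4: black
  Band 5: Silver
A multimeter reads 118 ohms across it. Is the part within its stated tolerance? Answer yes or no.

Brown → 1 (first significant figure)
Brown → 1 (second significant figure)
Grey → 8 (third significant figure)
Black → ×1 multiplier
Silver → ±10% tolerance
118 × 1 = 118 Ω
Allowed range: 106.2 Ω to 129.8 Ω.
118 ohms lies inside that range.

yes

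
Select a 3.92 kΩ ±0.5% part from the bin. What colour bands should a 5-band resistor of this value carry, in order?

3920 Ω = 392 × 10^1.
3 → orange
9 → white
2 → red
Multiplier 10^1 → brown.
±0.5% tolerance → green.

orange, white, red, brown, green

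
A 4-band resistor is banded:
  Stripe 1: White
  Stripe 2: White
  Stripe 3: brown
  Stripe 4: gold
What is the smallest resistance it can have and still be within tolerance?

White → 9 (first significant figure)
White → 9 (second significant figure)
Brown → ×10 multiplier
Gold → ±5% tolerance
99 × 10 = 990 Ω
Smallest = 990 × (1 − 5/100) = 940.5 Ω.

940.5 Ω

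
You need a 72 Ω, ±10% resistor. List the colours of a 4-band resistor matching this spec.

violet, red, black, silver

72 Ω = 72 × 10^0.
7 → violet
2 → red
Multiplier 10^0 → black.
±10% tolerance → silver.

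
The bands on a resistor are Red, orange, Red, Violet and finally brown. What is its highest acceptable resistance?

Red → 2 (first significant figure)
Orange → 3 (second significant figure)
Red → 2 (third significant figure)
Violet → ×10^7 multiplier
Brown → ±1% tolerance
232 × 10000000 = 2320000000 Ω
Highest = 2320000000 × (1 + 1/100) = 2343200000 Ω.

2343200000 Ω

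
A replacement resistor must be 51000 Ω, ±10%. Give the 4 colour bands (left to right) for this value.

green, brown, orange, silver

51000 Ω = 51 × 10^3.
5 → green
1 → brown
Multiplier 10^3 → orange.
±10% tolerance → silver.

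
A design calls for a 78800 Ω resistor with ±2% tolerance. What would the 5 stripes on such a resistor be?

78800 Ω = 788 × 10^2.
7 → violet
8 → grey
8 → grey
Multiplier 10^2 → red.
±2% tolerance → red.

violet, grey, grey, red, red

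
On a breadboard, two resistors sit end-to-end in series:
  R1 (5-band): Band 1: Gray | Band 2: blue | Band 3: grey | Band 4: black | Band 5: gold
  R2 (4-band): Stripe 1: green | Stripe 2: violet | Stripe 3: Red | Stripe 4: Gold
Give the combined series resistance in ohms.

6568 Ω

R1: grey, blue, grey → 868; black ×1 → 868 Ω.
R2: green, violet → 57; red ×10^2 → 5700 Ω.
Series: 868 + 5700 = 6568 Ω.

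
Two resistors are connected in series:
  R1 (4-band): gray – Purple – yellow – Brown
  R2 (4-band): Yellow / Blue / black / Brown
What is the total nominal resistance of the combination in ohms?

870046 Ω

R1: grey, violet → 87; yellow ×10^4 → 870000 Ω.
R2: yellow, blue → 46; black ×1 → 46 Ω.
Series: 870000 + 46 = 870046 Ω.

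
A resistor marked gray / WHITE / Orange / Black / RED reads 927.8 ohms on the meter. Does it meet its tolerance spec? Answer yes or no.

Grey → 8 (first significant figure)
White → 9 (second significant figure)
Orange → 3 (third significant figure)
Black → ×1 multiplier
Red → ±2% tolerance
893 × 1 = 893 Ω
Allowed range: 875.14 Ω to 910.86 Ω.
927.8 ohms lies outside that range.

no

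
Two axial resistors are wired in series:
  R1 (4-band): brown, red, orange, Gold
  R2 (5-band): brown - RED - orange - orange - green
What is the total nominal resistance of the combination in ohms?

135000 Ω

R1: brown, red → 12; orange ×10^3 → 12000 Ω.
R2: brown, red, orange → 123; orange ×10^3 → 123000 Ω.
Series: 12000 + 123000 = 135000 Ω.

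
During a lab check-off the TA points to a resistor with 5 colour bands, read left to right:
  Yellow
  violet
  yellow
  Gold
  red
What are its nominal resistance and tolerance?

Yellow → 4 (first significant figure)
Violet → 7 (second significant figure)
Yellow → 4 (third significant figure)
Gold → ×0.1 multiplier
Red → ±2% tolerance
474 × 0.1 = 47.4 Ω

47.4 Ω ±2%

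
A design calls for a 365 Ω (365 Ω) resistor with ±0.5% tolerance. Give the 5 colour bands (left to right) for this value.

orange, blue, green, black, green

365 Ω = 365 × 10^0.
3 → orange
6 → blue
5 → green
Multiplier 10^0 → black.
±0.5% tolerance → green.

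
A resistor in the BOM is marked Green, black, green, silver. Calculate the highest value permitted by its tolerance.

5500000 Ω

Green → 5 (first significant figure)
Black → 0 (second significant figure)
Green → ×10^5 multiplier
Silver → ±10% tolerance
50 × 100000 = 5000000 Ω
Highest = 5000000 × (1 + 10/100) = 5500000 Ω.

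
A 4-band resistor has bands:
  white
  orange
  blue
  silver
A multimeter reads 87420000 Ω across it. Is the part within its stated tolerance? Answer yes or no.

White → 9 (first significant figure)
Orange → 3 (second significant figure)
Blue → ×10^6 multiplier
Silver → ±10% tolerance
93 × 1000000 = 93000000 Ω
Allowed range: 83700000 Ω to 102300000 Ω.
87420000 Ω lies inside that range.

yes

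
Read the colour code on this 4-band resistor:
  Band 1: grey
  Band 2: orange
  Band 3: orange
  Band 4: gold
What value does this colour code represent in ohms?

83000 Ω

Grey → 8 (first significant figure)
Orange → 3 (second significant figure)
Orange → ×10^3 multiplier
83 × 1000 = 83000 Ω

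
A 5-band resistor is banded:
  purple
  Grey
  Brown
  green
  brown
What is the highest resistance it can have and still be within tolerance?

Violet → 7 (first significant figure)
Grey → 8 (second significant figure)
Brown → 1 (third significant figure)
Green → ×10^5 multiplier
Brown → ±1% tolerance
781 × 100000 = 78100000 Ω
Highest = 78100000 × (1 + 1/100) = 78881000 Ω.

78881000 Ω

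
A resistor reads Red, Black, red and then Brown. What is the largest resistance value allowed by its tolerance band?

Red → 2 (first significant figure)
Black → 0 (second significant figure)
Red → ×10^2 multiplier
Brown → ±1% tolerance
20 × 100 = 2000 Ω
Largest = 2000 × (1 + 1/100) = 2020 Ω.

2020 Ω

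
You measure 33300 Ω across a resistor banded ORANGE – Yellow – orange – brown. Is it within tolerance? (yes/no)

no

Orange → 3 (first significant figure)
Yellow → 4 (second significant figure)
Orange → ×10^3 multiplier
Brown → ±1% tolerance
34 × 1000 = 34000 Ω
Allowed range: 33660 Ω to 34340 Ω.
33300 Ω lies outside that range.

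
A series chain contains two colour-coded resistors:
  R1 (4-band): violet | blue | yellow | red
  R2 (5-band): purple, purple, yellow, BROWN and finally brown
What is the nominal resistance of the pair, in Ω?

R1: violet, blue → 76; yellow ×10^4 → 760000 Ω.
R2: violet, violet, yellow → 774; brown ×10 → 7740 Ω.
Series: 760000 + 7740 = 767740 Ω.

767740 Ω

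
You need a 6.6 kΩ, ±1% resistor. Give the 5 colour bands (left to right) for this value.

blue, blue, black, brown, brown

6600 Ω = 660 × 10^1.
6 → blue
6 → blue
0 → black
Multiplier 10^1 → brown.
±1% tolerance → brown.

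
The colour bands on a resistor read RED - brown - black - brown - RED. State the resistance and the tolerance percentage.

Red → 2 (first significant figure)
Brown → 1 (second significant figure)
Black → 0 (third significant figure)
Brown → ×10 multiplier
Red → ±2% tolerance
210 × 10 = 2100 Ω

2100 Ω ±2%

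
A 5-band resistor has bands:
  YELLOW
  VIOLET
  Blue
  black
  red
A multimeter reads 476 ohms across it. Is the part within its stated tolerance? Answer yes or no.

Yellow → 4 (first significant figure)
Violet → 7 (second significant figure)
Blue → 6 (third significant figure)
Black → ×1 multiplier
Red → ±2% tolerance
476 × 1 = 476 Ω
Allowed range: 466.48 Ω to 485.52 Ω.
476 ohms lies inside that range.

yes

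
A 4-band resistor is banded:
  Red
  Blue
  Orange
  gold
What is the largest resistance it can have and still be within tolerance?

27300 Ω

Red → 2 (first significant figure)
Blue → 6 (second significant figure)
Orange → ×10^3 multiplier
Gold → ±5% tolerance
26 × 1000 = 26000 Ω
Largest = 26000 × (1 + 5/100) = 27300 Ω.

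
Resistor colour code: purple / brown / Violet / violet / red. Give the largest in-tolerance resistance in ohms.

7313400000 Ω

Violet → 7 (first significant figure)
Brown → 1 (second significant figure)
Violet → 7 (third significant figure)
Violet → ×10^7 multiplier
Red → ±2% tolerance
717 × 10000000 = 7170000000 Ω
Largest = 7170000000 × (1 + 2/100) = 7313400000 Ω.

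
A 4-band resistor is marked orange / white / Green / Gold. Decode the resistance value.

3900000 Ω

Orange → 3 (first significant figure)
White → 9 (second significant figure)
Green → ×10^5 multiplier
39 × 100000 = 3900000 Ω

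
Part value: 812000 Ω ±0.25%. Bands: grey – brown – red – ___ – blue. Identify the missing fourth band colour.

orange

812000 Ω = 812 × 10^3.
The fourth band is the multiplier, 10^3, which is orange.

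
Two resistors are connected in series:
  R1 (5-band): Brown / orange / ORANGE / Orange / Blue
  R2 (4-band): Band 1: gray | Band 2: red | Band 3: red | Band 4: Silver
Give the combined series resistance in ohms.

141200 Ω

R1: brown, orange, orange → 133; orange ×10^3 → 133000 Ω.
R2: grey, red → 82; red ×10^2 → 8200 Ω.
Series: 133000 + 8200 = 141200 Ω.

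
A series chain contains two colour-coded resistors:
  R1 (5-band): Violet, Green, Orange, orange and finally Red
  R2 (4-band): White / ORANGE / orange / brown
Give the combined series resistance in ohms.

R1: violet, green, orange → 753; orange ×10^3 → 753000 Ω.
R2: white, orange → 93; orange ×10^3 → 93000 Ω.
Series: 753000 + 93000 = 846000 Ω.

846000 Ω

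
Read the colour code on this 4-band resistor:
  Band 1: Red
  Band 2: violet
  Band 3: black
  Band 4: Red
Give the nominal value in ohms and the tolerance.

Red → 2 (first significant figure)
Violet → 7 (second significant figure)
Black → ×1 multiplier
Red → ±2% tolerance
27 × 1 = 27 Ω

27 Ω ±2%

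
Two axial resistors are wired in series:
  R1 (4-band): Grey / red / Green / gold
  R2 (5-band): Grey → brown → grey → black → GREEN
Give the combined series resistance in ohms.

R1: grey, red → 82; green ×10^5 → 8200000 Ω.
R2: grey, brown, grey → 818; black ×1 → 818 Ω.
Series: 8200000 + 818 = 8200818 Ω.

8200818 Ω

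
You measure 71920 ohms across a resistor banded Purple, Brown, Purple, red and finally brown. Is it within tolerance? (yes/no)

Violet → 7 (first significant figure)
Brown → 1 (second significant figure)
Violet → 7 (third significant figure)
Red → ×10^2 multiplier
Brown → ±1% tolerance
717 × 100 = 71700 Ω
Allowed range: 70983 Ω to 72417 Ω.
71920 ohms lies inside that range.

yes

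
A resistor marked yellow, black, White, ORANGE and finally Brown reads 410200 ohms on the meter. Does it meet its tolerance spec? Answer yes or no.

yes

Yellow → 4 (first significant figure)
Black → 0 (second significant figure)
White → 9 (third significant figure)
Orange → ×10^3 multiplier
Brown → ±1% tolerance
409 × 1000 = 409000 Ω
Allowed range: 404910 Ω to 413090 Ω.
410200 ohms lies inside that range.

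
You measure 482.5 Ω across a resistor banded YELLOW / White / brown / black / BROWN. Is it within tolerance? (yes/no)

Yellow → 4 (first significant figure)
White → 9 (second significant figure)
Brown → 1 (third significant figure)
Black → ×1 multiplier
Brown → ±1% tolerance
491 × 1 = 491 Ω
Allowed range: 486.09 Ω to 495.91 Ω.
482.5 Ω lies outside that range.

no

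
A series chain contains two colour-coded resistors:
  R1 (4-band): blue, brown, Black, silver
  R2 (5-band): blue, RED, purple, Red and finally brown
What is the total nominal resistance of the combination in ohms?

62761 Ω

R1: blue, brown → 61; black ×1 → 61 Ω.
R2: blue, red, violet → 627; red ×10^2 → 62700 Ω.
Series: 61 + 62700 = 62761 Ω.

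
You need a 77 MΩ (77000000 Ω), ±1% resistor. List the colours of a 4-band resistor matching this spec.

77000000 Ω = 77 × 10^6.
7 → violet
7 → violet
Multiplier 10^6 → blue.
±1% tolerance → brown.

violet, violet, blue, brown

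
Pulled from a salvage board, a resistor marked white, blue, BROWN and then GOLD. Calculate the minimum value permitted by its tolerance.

912 Ω

White → 9 (first significant figure)
Blue → 6 (second significant figure)
Brown → ×10 multiplier
Gold → ±5% tolerance
96 × 10 = 960 Ω
Minimum = 960 × (1 − 5/100) = 912 Ω.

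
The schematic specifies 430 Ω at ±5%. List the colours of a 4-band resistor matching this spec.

430 Ω = 43 × 10^1.
4 → yellow
3 → orange
Multiplier 10^1 → brown.
±5% tolerance → gold.

yellow, orange, brown, gold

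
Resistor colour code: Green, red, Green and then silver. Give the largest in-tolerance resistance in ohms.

5720000 Ω

Green → 5 (first significant figure)
Red → 2 (second significant figure)
Green → ×10^5 multiplier
Silver → ±10% tolerance
52 × 100000 = 5200000 Ω
Largest = 5200000 × (1 + 10/100) = 5720000 Ω.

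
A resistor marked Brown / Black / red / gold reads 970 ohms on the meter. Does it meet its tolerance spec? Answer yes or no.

Brown → 1 (first significant figure)
Black → 0 (second significant figure)
Red → ×10^2 multiplier
Gold → ±5% tolerance
10 × 100 = 1000 Ω
Allowed range: 950 Ω to 1050 Ω.
970 ohms lies inside that range.

yes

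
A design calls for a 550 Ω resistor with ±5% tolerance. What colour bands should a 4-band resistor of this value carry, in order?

green, green, brown, gold

550 Ω = 55 × 10^1.
5 → green
5 → green
Multiplier 10^1 → brown.
±5% tolerance → gold.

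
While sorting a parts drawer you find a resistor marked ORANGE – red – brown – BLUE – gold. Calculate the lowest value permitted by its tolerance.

Orange → 3 (first significant figure)
Red → 2 (second significant figure)
Brown → 1 (third significant figure)
Blue → ×10^6 multiplier
Gold → ±5% tolerance
321 × 1000000 = 321000000 Ω
Lowest = 321000000 × (1 − 5/100) = 304950000 Ω.

304950000 Ω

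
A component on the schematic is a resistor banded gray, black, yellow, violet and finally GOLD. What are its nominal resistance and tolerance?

8040000000 Ω ±5%

Grey → 8 (first significant figure)
Black → 0 (second significant figure)
Yellow → 4 (third significant figure)
Violet → ×10^7 multiplier
Gold → ±5% tolerance
804 × 10000000 = 8040000000 Ω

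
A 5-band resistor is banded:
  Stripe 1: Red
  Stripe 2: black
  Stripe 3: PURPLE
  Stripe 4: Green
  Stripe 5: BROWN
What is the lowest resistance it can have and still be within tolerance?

20493000 Ω

Red → 2 (first significant figure)
Black → 0 (second significant figure)
Violet → 7 (third significant figure)
Green → ×10^5 multiplier
Brown → ±1% tolerance
207 × 100000 = 20700000 Ω
Lowest = 20700000 × (1 − 1/100) = 20493000 Ω.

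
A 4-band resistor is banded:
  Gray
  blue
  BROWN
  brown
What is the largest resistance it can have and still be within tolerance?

Grey → 8 (first significant figure)
Blue → 6 (second significant figure)
Brown → ×10 multiplier
Brown → ±1% tolerance
86 × 10 = 860 Ω
Largest = 860 × (1 + 1/100) = 868.6 Ω.

868.6 Ω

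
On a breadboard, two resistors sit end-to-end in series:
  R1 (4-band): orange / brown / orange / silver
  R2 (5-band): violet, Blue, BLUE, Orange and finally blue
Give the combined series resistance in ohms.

797000 Ω

R1: orange, brown → 31; orange ×10^3 → 31000 Ω.
R2: violet, blue, blue → 766; orange ×10^3 → 766000 Ω.
Series: 31000 + 766000 = 797000 Ω.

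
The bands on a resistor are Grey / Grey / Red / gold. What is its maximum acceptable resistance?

9240 Ω

Grey → 8 (first significant figure)
Grey → 8 (second significant figure)
Red → ×10^2 multiplier
Gold → ±5% tolerance
88 × 100 = 8800 Ω
Maximum = 8800 × (1 + 5/100) = 9240 Ω.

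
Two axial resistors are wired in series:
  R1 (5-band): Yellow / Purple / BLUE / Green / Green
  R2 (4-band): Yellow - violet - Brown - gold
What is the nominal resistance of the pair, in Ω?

R1: yellow, violet, blue → 476; green ×10^5 → 47600000 Ω.
R2: yellow, violet → 47; brown ×10 → 470 Ω.
Series: 47600000 + 470 = 47600470 Ω.

47600470 Ω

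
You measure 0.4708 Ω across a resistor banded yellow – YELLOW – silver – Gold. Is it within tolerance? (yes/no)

Yellow → 4 (first significant figure)
Yellow → 4 (second significant figure)
Silver → ×0.01 multiplier
Gold → ±5% tolerance
44 × 0.01 = 0.44 Ω
Allowed range: 0.418 Ω to 0.462 Ω.
0.4708 Ω lies outside that range.

no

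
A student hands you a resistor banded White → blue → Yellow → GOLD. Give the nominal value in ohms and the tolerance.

960000 Ω ±5%

White → 9 (first significant figure)
Blue → 6 (second significant figure)
Yellow → ×10^4 multiplier
Gold → ±5% tolerance
96 × 10000 = 960000 Ω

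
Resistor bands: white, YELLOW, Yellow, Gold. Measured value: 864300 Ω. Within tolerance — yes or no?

no

White → 9 (first significant figure)
Yellow → 4 (second significant figure)
Yellow → ×10^4 multiplier
Gold → ±5% tolerance
94 × 10000 = 940000 Ω
Allowed range: 893000 Ω to 987000 Ω.
864300 Ω lies outside that range.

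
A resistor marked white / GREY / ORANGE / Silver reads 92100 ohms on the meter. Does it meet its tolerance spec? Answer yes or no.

yes

White → 9 (first significant figure)
Grey → 8 (second significant figure)
Orange → ×10^3 multiplier
Silver → ±10% tolerance
98 × 1000 = 98000 Ω
Allowed range: 88200 Ω to 107800 Ω.
92100 ohms lies inside that range.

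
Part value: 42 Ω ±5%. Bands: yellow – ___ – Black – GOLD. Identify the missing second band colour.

red

42 Ω = 42 × 10^0.
The second band gives digit 2 of the significand, and 2 is red.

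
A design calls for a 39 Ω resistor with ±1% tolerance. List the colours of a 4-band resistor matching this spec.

39 Ω = 39 × 10^0.
3 → orange
9 → white
Multiplier 10^0 → black.
±1% tolerance → brown.

orange, white, black, brown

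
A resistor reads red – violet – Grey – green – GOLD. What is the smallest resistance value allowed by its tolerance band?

Red → 2 (first significant figure)
Violet → 7 (second significant figure)
Grey → 8 (third significant figure)
Green → ×10^5 multiplier
Gold → ±5% tolerance
278 × 100000 = 27800000 Ω
Smallest = 27800000 × (1 − 5/100) = 26410000 Ω.

26410000 Ω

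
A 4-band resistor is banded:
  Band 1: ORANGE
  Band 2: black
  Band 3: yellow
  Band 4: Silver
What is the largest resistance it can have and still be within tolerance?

330000 Ω

Orange → 3 (first significant figure)
Black → 0 (second significant figure)
Yellow → ×10^4 multiplier
Silver → ±10% tolerance
30 × 10000 = 300000 Ω
Largest = 300000 × (1 + 10/100) = 330000 Ω.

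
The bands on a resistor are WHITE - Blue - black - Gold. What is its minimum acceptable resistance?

White → 9 (first significant figure)
Blue → 6 (second significant figure)
Black → ×1 multiplier
Gold → ±5% tolerance
96 × 1 = 96 Ω
Minimum = 96 × (1 − 5/100) = 91.2 Ω.

91.2 Ω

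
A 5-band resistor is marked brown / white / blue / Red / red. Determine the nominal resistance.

Brown → 1 (first significant figure)
White → 9 (second significant figure)
Blue → 6 (third significant figure)
Red → ×10^2 multiplier
196 × 100 = 19600 Ω

19600 Ω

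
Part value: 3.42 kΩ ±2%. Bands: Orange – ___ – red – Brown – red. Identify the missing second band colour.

yellow

3420 Ω = 342 × 10^1.
The second band gives digit 4 of the significand, and 4 is yellow.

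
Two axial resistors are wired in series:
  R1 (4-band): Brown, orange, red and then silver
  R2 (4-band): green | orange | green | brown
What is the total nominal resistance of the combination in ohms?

R1: brown, orange → 13; red ×10^2 → 1300 Ω.
R2: green, orange → 53; green ×10^5 → 5300000 Ω.
Series: 1300 + 5300000 = 5301300 Ω.

5301300 Ω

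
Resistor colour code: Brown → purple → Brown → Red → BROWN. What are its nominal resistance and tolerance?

Brown → 1 (first significant figure)
Violet → 7 (second significant figure)
Brown → 1 (third significant figure)
Red → ×10^2 multiplier
Brown → ±1% tolerance
171 × 100 = 17100 Ω

17100 Ω ±1%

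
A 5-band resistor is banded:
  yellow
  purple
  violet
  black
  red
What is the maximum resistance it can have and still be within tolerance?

Yellow → 4 (first significant figure)
Violet → 7 (second significant figure)
Violet → 7 (third significant figure)
Black → ×1 multiplier
Red → ±2% tolerance
477 × 1 = 477 Ω
Maximum = 477 × (1 + 2/100) = 486.54 Ω.

486.54 Ω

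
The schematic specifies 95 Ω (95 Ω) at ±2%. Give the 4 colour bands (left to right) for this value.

white, green, black, red

95 Ω = 95 × 10^0.
9 → white
5 → green
Multiplier 10^0 → black.
±2% tolerance → red.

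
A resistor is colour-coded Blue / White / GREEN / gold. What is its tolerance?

±5%

The last band, gold, is the tolerance band.
Gold corresponds to ±5%.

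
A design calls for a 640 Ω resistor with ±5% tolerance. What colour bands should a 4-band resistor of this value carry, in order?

640 Ω = 64 × 10^1.
6 → blue
4 → yellow
Multiplier 10^1 → brown.
±5% tolerance → gold.

blue, yellow, brown, gold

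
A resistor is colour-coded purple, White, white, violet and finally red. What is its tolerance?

±2%

The last band, red, is the tolerance band.
Red corresponds to ±2%.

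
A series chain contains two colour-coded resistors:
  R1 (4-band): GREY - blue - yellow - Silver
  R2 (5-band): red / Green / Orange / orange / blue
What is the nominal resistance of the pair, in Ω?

R1: grey, blue → 86; yellow ×10^4 → 860000 Ω.
R2: red, green, orange → 253; orange ×10^3 → 253000 Ω.
Series: 860000 + 253000 = 1113000 Ω.

1113000 Ω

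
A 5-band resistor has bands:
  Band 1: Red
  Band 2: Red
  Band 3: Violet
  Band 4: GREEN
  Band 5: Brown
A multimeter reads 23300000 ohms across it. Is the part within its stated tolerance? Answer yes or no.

no

Red → 2 (first significant figure)
Red → 2 (second significant figure)
Violet → 7 (third significant figure)
Green → ×10^5 multiplier
Brown → ±1% tolerance
227 × 100000 = 22700000 Ω
Allowed range: 22473000 Ω to 22927000 Ω.
23300000 ohms lies outside that range.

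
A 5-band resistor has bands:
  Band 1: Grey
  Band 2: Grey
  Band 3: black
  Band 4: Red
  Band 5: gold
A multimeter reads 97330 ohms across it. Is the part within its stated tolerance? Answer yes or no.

Grey → 8 (first significant figure)
Grey → 8 (second significant figure)
Black → 0 (third significant figure)
Red → ×10^2 multiplier
Gold → ±5% tolerance
880 × 100 = 88000 Ω
Allowed range: 83600 Ω to 92400 Ω.
97330 ohms lies outside that range.

no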